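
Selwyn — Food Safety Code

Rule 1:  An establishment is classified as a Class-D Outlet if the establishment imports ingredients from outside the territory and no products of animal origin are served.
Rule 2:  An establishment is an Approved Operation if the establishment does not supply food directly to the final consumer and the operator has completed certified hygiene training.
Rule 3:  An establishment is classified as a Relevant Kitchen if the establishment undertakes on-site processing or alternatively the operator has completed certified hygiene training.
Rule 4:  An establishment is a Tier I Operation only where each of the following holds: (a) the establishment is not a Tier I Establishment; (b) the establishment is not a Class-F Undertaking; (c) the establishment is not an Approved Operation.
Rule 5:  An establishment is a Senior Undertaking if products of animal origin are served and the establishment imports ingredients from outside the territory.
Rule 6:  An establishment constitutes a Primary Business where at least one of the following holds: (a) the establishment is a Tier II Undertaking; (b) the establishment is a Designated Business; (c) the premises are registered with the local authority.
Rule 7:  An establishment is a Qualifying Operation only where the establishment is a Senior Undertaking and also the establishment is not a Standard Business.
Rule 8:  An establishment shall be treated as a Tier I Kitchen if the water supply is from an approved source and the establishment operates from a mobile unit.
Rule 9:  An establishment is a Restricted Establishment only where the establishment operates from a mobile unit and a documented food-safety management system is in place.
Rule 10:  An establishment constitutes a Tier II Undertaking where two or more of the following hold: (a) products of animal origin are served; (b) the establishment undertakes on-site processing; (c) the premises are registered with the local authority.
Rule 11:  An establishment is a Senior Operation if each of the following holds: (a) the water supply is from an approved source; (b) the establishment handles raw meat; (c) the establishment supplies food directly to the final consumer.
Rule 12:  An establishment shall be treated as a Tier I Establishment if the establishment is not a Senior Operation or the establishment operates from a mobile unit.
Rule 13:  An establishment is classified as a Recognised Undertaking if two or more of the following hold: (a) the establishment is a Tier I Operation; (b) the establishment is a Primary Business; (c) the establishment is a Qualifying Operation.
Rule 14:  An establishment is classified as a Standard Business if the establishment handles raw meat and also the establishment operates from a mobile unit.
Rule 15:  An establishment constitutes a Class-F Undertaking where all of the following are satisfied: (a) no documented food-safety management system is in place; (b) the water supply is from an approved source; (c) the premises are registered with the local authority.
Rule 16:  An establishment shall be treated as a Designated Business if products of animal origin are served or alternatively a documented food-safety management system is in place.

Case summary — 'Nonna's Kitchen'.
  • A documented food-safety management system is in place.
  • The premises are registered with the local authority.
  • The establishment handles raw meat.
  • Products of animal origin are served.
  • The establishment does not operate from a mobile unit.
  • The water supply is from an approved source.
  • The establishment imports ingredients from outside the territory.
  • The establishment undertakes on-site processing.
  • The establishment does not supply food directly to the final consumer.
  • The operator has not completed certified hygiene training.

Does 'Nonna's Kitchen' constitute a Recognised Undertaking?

Under rule 11: the water supply is from an approved source? yes; and the establishment handles raw meat? yes; and the establishment supplies food directly to the final consumer? no. So the establishment is not a Senior Operation.
Under rule 12: not a Senior Operation (rule 11)? yes; or the establishment operates from a mobile unit? no. So the establishment is a Tier I Establishment.
Under rule 15: no documented food-safety management system is in place? no; and the water supply is from an approved source? yes; and the premises are registered with the local authority? yes. So the establishment is not a Class-F Undertaking.
Under rule 2: the establishment does not supply food directly to the final consumer? yes; and the operator has completed certified hygiene training? no. So the establishment is not an Approved Operation.
Under rule 4: not a Tier I Establishment (rule 12)? no; and not a Class-F Undertaking (rule 15)? yes; and not an Approved Operation (rule 2)? yes. So the establishment is not a Tier I Operation.
Under rule 10: products of animal origin are served? yes; the establishment undertakes on-site processing? yes; the premises are registered with the local authority? yes — 3 of 3 hold (need ≥2) → satisfied.
Under rule 16: products of animal origin are served? yes; or a documented food-safety management system is in place? yes. So the establishment is a Designated Business.
Under rule 6: Tier II Undertaking (rule 10)? yes; or Designated Business (rule 16)? yes; or the premises are registered with the local authority? yes. So the establishment is a Primary Business.
Under rule 5: products of animal origin are served? yes; and the establishment imports ingredients from outside the territory? yes. So the establishment is a Senior Undertaking.
Under rule 14: the establishment handles raw meat? yes; and the establishment operates from a mobile unit? no. So the establishment is not a Standard Business.
Under rule 7: Senior Undertaking (rule 5)? yes; and not a Standard Business (rule 14)? yes. So the establishment is a Qualifying Operation.
Under rule 13: Tier I Operation (rule 4)? no; Primary Business (rule 6)? yes; Qualifying Operation (rule 7)? yes — 2 of 3 hold (need ≥2) → satisfied.

Yes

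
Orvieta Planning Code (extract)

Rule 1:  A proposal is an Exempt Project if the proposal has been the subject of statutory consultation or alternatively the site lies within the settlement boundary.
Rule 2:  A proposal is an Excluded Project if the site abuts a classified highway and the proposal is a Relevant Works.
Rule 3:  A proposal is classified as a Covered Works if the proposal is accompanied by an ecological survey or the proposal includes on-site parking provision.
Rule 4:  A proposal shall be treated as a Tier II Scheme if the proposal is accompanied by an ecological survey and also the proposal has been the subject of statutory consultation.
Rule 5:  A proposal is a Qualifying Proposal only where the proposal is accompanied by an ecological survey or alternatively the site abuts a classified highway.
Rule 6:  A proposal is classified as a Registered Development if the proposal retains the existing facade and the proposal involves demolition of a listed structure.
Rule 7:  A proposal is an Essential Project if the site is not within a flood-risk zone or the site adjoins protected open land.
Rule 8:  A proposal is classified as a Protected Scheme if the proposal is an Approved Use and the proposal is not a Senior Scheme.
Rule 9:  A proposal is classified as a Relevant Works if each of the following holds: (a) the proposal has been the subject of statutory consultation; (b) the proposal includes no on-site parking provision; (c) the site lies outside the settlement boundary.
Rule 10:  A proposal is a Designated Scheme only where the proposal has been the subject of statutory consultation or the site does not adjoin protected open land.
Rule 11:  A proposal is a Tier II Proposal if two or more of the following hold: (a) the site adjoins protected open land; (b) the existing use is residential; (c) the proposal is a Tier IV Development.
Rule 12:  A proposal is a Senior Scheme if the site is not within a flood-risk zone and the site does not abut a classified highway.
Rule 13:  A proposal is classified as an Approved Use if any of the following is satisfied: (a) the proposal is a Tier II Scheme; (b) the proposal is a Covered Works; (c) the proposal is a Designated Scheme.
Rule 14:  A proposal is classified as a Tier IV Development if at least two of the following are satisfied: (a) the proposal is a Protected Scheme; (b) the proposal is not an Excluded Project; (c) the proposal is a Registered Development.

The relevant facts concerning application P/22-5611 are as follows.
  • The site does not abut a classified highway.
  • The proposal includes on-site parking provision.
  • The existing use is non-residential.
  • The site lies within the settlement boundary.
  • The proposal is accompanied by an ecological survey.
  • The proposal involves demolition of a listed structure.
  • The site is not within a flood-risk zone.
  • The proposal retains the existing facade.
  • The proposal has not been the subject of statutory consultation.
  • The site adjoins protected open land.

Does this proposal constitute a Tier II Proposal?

Yes

rule 4 — Tier II Scheme: [the proposal is accompanied by an ecological survey? yes] AND [the proposal has been the subject of statutory consultation? no] → not satisfied.
rule 3 — Covered Works: [the proposal is accompanied by an ecological survey? yes] OR [the proposal includes on-site parking provision? yes] → satisfied.
rule 10 — Designated Scheme: [the proposal has been the subject of statutory consultation? no] OR [the site does not adjoin protected open land? no] → not satisfied.
rule 13 — Approved Use: [Tier II Scheme (rule 4)? no] OR [Covered Works (rule 3)? yes] OR [Designated Scheme (rule 10)? no] → satisfied.
rule 12 — Senior Scheme: [the site is not within a flood-risk zone? yes] AND [the site does not abut a classified highway? yes] → satisfied.
rule 8 — Protected Scheme: [Approved Use (rule 13)? yes] AND [not a Senior Scheme (rule 12)? no] → not satisfied.
rule 9 — Relevant Works: [the proposal has been the subject of statutory consultation? no] AND [the proposal includes no on-site parking provision? no] AND [the site lies outside the settlement boundary? no] → not satisfied.
rule 2 — Excluded Project: [the site abuts a classified highway? no] AND [Relevant Works (rule 9)? no] → not satisfied.
rule 6 — Registered Development: [the proposal retains the existing facade? yes] AND [the proposal involves demolition of a listed structure? yes] → satisfied.
rule 14 — Tier IV Development: Protected Scheme (rule 8)? no; not an Excluded Project (rule 2)? yes; Registered Development (rule 6)? yes — 2 of 3 hold (need ≥2) → satisfied.
rule 11 — Tier II Proposal: the site adjoins protected open land? yes; the existing use is residential? no; Tier IV Development (rule 14)? yes — 2 of 3 hold (need ≥2) → satisfied.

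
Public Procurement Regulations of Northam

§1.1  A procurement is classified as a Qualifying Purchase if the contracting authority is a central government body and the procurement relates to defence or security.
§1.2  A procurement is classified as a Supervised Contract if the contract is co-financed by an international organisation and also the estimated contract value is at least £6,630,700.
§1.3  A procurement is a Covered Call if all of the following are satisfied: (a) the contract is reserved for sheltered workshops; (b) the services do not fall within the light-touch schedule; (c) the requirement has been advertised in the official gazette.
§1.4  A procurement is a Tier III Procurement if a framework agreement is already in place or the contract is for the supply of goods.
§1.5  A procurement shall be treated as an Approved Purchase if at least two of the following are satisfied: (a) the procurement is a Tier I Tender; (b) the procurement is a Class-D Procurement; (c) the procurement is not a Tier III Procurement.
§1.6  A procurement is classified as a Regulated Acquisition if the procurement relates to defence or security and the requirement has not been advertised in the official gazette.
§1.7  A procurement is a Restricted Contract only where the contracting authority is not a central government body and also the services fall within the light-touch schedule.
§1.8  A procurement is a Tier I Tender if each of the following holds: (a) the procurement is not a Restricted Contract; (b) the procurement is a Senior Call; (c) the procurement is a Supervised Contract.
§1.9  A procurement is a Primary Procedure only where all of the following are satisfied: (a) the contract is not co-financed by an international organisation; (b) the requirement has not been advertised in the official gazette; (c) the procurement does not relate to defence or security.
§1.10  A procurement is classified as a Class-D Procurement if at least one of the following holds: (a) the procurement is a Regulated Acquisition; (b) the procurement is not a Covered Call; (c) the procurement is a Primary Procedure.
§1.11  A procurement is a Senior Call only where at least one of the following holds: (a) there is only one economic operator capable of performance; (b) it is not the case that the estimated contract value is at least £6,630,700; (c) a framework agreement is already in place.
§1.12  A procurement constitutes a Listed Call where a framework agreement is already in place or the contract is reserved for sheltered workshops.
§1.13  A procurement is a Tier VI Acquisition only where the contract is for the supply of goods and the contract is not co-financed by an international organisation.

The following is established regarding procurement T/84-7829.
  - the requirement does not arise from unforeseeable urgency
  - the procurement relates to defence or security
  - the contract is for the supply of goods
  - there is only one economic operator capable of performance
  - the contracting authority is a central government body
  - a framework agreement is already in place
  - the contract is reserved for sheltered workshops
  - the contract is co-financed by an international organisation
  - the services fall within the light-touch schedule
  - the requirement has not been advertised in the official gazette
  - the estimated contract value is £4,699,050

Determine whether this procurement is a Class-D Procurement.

Under §1.6: the procurement relates to defence or security? yes; and the requirement has not been advertised in the official gazette? yes. So the procurement is a Regulated Acquisition.
Under §1.3: the contract is reserved for sheltered workshops? yes; and the services do not fall within the light-touch schedule? no; and the requirement has been advertised in the official gazette? no. So the procurement is not a Covered Call.
Under §1.9: the contract is not co-financed by an international organisation? no; and the requirement has not been advertised in the official gazette? yes; and the procurement does not relate to defence or security? no. So the procurement is not a Primary Procedure.
Under §1.10: Regulated Acquisition (§1.6)? yes; or not a Covered Call (§1.3)? yes; or Primary Procedure (§1.9)? no. So the procurement is a Class-D Procurement.

Yes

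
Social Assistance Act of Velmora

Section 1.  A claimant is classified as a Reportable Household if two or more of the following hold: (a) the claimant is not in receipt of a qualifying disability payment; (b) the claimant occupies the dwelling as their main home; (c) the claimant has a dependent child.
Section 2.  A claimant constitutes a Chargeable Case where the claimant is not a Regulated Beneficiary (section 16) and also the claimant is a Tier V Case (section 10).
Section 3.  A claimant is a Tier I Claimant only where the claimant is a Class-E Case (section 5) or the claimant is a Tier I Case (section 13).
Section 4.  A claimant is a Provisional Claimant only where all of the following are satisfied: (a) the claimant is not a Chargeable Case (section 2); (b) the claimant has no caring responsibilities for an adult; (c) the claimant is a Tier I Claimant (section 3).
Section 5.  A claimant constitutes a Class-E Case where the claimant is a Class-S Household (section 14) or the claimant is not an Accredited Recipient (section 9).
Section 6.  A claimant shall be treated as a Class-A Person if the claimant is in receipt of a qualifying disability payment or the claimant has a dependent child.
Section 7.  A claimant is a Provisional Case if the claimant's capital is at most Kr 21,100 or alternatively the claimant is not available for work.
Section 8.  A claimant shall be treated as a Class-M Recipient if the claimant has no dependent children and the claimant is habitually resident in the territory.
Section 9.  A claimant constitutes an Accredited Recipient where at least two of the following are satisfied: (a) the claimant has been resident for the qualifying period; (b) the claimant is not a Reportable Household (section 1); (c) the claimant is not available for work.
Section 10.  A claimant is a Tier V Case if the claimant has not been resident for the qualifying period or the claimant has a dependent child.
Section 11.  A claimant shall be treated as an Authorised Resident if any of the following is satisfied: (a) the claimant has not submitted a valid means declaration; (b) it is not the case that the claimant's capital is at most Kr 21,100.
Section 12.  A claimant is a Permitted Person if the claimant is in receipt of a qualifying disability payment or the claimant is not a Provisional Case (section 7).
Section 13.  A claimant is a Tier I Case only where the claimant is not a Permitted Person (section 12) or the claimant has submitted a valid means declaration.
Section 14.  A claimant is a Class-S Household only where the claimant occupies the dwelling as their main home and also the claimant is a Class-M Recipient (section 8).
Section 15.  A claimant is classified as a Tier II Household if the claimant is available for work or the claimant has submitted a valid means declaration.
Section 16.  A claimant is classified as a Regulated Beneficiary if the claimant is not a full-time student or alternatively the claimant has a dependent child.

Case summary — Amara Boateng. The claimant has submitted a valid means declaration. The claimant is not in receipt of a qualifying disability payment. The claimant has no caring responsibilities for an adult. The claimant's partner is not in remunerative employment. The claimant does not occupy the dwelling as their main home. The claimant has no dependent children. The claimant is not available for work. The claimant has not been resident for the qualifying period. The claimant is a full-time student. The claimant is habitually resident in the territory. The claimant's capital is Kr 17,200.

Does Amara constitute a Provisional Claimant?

No

Under section 16: the claimant is not a full-time student? no; or the claimant has a dependent child? no. So the claimant is not a Regulated Beneficiary.
Under section 10: the claimant has not been resident for the qualifying period? yes; or the claimant has a dependent child? no. So the claimant is a Tier V Case.
Under section 2: not a Regulated Beneficiary (section 16)? yes; and Tier V Case (section 10)? yes. So the claimant is a Chargeable Case.
Under section 8: the claimant has no dependent children? yes; and the claimant is habitually resident in the territory? yes. So the claimant is a Class-M Recipient.
Under section 14: the claimant occupies the dwelling as their main home? no; and Class-M Recipient (section 8)? yes. So the claimant is not a Class-S Household.
Under section 1: the claimant is not in receipt of a qualifying disability payment? yes; the claimant occupies the dwelling as their main home? no; the claimant has a dependent child? no — 1 of 3 hold (need ≥2) → not satisfied.
Under section 9: the claimant has been resident for the qualifying period? no; not a Reportable Household (section 1)? yes; the claimant is not available for work? yes — 2 of 3 hold (need ≥2) → satisfied.
Under section 5: Class-S Household (section 14)? no; or not an Accredited Recipient (section 9)? no. So the claimant is not a Class-E Case.
Under section 7: claimant's capital: Kr 17,200 ≤ Kr 21,100? yes; or the claimant is not available for work? yes. So the claimant is a Provisional Case.
Under section 12: the claimant is in receipt of a qualifying disability payment? no; or not a Provisional Case (section 7)? no. So the claimant is not a Permitted Person.
Under section 13: not a Permitted Person (section 12)? yes; or the claimant has submitted a valid means declaration? yes. So the claimant is a Tier I Case.
Under section 3: Class-E Case (section 5)? no; or Tier I Case (section 13)? yes. So the claimant is a Tier I Claimant.
Under section 4: not a Chargeable Case (section 2)? no; and the claimant has no caring responsibilities for an adult? yes; and Tier I Claimant (section 3)? yes. So the claimant is not a Provisional Claimant.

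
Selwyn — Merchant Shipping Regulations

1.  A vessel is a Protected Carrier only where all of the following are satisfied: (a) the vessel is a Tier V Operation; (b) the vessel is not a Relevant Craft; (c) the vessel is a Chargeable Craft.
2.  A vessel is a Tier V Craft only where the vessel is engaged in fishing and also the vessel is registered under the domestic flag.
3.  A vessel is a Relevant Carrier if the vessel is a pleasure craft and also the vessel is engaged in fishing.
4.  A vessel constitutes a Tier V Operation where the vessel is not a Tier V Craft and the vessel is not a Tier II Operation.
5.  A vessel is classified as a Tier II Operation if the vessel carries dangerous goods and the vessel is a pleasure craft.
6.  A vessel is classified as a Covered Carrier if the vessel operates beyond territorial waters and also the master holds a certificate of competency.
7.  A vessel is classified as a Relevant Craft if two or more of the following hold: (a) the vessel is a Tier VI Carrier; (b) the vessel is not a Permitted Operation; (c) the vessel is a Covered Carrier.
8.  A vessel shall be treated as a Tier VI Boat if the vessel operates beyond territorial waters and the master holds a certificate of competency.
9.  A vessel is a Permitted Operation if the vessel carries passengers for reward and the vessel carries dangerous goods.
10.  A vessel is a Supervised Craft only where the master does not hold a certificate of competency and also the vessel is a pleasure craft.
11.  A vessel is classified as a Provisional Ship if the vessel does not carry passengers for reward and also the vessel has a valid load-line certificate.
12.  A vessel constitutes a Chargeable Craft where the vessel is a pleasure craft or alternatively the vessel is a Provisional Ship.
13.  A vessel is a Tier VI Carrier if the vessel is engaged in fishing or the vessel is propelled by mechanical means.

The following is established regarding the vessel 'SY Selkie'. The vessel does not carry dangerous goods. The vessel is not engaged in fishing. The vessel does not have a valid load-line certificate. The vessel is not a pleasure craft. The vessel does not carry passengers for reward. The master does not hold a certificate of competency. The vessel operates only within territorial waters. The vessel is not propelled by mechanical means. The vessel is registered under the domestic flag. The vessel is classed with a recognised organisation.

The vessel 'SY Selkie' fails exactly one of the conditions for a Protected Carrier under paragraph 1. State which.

Chargeable Craft

paragraph 2 — Tier V Craft: [the vessel is engaged in fishing? no] AND [the vessel is registered under the domestic flag? yes] → not satisfied.
paragraph 5 — Tier II Operation: [the vessel carries dangerous goods? no] AND [the vessel is a pleasure craft? no] → not satisfied.
paragraph 4 — Tier V Operation: [not a Tier V Craft (paragraph 2)? yes] AND [not a Tier II Operation (paragraph 5)? yes] → satisfied.
paragraph 13 — Tier VI Carrier: [the vessel is engaged in fishing? no] OR [the vessel is propelled by mechanical means? no] → not satisfied.
paragraph 9 — Permitted Operation: [the vessel carries passengers for reward? no] AND [the vessel carries dangerous goods? no] → not satisfied.
paragraph 6 — Covered Carrier: [the vessel operates beyond territorial waters? no] AND [the master holds a certificate of competency? no] → not satisfied.
paragraph 7 — Relevant Craft: Tier VI Carrier (paragraph 13)? no; not a Permitted Operation (paragraph 9)? yes; Covered Carrier (paragraph 6)? no — 1 of 3 hold (need ≥2) → not satisfied.
paragraph 11 — Provisional Ship: [the vessel does not carry passengers for reward? yes] AND [the vessel has a valid load-line certificate? no] → not satisfied.
paragraph 12 — Chargeable Craft: [the vessel is a pleasure craft? no] OR [Provisional Ship (paragraph 11)? no] → not satisfied.
paragraph 1 — Protected Carrier: [Tier V Operation (paragraph 4)? yes] AND [not a Relevant Craft (paragraph 7)? yes] AND [Chargeable Craft (paragraph 12)? no] → not satisfied.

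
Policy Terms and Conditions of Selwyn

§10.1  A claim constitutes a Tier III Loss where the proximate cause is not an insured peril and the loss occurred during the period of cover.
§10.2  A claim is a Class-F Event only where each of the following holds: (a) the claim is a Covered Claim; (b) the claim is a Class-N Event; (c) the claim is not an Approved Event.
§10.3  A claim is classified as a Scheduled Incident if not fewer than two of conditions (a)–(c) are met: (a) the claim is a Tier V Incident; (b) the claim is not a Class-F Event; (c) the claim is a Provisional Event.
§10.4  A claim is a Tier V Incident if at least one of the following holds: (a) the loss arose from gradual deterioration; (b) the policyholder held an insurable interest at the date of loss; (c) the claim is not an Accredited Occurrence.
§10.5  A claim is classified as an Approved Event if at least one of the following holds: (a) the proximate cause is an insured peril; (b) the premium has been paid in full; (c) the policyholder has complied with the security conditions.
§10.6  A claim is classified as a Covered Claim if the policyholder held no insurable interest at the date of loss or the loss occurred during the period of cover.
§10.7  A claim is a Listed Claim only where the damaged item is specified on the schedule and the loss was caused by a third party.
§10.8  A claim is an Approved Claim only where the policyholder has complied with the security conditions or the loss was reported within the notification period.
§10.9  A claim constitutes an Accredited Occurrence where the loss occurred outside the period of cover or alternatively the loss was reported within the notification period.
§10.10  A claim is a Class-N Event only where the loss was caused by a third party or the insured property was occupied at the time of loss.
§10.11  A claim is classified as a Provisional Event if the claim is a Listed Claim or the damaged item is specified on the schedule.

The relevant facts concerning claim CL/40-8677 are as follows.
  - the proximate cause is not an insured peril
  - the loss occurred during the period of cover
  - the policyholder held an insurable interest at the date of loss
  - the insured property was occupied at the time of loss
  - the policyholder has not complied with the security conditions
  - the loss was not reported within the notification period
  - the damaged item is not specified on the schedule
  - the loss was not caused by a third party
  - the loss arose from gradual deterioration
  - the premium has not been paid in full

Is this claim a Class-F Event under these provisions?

Under §10.6: the policyholder held no insurable interest at the date of loss? no; or the loss occurred during the period of cover? yes. So the claim is a Covered Claim.
Under §10.10: the loss was caused by a third party? no; or the insured property was occupied at the time of loss? yes. So the claim is a Class-N Event.
Under §10.5: the proximate cause is an insured peril? no; or the premium has been paid in full? no; or the policyholder has complied with the security conditions? no. So the claim is not an Approved Event.
Under §10.2: Covered Claim (§10.6)? yes; and Class-N Event (§10.10)? yes; and not an Approved Event (§10.5)? yes. So the claim is a Class-F Event.

Yes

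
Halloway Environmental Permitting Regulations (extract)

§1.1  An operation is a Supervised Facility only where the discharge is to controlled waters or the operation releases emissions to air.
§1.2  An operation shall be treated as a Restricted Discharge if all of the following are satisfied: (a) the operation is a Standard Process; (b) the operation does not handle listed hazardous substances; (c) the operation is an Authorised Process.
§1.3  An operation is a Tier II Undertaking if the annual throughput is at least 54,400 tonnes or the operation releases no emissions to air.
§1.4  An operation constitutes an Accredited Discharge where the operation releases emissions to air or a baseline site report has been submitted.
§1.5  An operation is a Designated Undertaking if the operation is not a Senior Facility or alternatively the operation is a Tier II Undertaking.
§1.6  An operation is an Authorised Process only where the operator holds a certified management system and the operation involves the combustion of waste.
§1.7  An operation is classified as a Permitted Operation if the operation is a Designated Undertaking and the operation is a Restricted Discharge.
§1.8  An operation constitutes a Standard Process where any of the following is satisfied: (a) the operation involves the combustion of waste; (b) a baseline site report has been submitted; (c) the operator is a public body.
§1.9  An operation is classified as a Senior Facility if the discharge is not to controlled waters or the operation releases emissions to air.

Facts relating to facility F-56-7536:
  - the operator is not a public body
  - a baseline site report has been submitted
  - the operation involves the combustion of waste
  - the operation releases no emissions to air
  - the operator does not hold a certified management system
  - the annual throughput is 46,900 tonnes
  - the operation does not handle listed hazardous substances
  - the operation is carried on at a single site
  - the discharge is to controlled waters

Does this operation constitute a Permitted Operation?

No

§1.9 — Senior Facility: [the discharge is not to controlled waters? no] OR [the operation releases emissions to air? no] → not satisfied.
§1.3 — Tier II Undertaking: [annual throughput: 46,900 tonnes ≥ 54,400 tonnes? no] OR [the operation releases no emissions to air? yes] → satisfied.
§1.5 — Designated Undertaking: [not a Senior Facility (§1.9)? yes] OR [Tier II Undertaking (§1.3)? yes] → satisfied.
§1.8 — Standard Process: [the operation involves the combustion of waste? yes] OR [a baseline site report has been submitted? yes] OR [the operator is a public body? no] → satisfied.
§1.6 — Authorised Process: [the operator holds a certified management system? no] AND [the operation involves the combustion of waste? yes] → not satisfied.
§1.2 — Restricted Discharge: [Standard Process (§1.8)? yes] AND [the operation does not handle listed hazardous substances? yes] AND [Authorised Process (§1.6)? no] → not satisfied.
§1.7 — Permitted Operation: [Designated Undertaking (§1.5)? yes] AND [Restricted Discharge (§1.2)? no] → not satisfied.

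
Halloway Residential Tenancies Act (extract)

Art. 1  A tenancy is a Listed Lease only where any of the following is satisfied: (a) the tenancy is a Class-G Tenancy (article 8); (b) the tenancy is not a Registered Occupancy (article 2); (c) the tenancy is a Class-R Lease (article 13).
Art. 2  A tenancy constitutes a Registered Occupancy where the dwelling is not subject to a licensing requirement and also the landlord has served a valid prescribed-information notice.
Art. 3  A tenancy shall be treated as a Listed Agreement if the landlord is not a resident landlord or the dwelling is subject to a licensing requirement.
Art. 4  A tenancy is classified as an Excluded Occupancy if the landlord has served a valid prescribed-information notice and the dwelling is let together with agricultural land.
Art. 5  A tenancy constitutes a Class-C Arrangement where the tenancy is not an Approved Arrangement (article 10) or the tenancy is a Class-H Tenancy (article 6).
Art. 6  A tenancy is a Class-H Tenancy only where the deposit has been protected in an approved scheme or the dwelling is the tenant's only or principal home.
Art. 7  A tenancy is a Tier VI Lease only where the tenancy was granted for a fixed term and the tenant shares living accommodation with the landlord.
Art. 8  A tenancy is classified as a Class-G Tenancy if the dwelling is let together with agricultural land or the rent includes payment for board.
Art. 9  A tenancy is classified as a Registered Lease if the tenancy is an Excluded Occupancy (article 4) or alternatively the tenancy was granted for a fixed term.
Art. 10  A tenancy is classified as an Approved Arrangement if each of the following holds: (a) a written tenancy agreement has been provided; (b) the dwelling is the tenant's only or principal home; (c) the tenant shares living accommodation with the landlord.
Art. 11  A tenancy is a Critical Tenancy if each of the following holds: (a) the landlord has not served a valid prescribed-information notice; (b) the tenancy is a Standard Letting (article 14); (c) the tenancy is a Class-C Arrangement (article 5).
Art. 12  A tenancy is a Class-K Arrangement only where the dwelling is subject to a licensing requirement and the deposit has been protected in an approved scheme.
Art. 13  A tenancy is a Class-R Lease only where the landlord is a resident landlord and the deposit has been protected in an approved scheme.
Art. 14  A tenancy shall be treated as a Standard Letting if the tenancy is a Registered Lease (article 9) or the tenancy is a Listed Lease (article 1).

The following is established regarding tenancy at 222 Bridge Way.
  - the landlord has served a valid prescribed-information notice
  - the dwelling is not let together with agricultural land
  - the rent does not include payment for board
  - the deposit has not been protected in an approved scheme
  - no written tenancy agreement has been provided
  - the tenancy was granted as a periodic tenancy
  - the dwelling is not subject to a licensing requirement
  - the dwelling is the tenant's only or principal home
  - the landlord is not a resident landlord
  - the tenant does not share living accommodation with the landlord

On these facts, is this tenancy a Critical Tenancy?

No

article 4 — Excluded Occupancy: [the landlord has served a valid prescribed-information notice? yes] AND [the dwelling is let together with agricultural land? no] → not satisfied.
article 9 — Registered Lease: [Excluded Occupancy (article 4)? no] OR [the tenancy was granted for a fixed term? no] → not satisfied.
article 8 — Class-G Tenancy: [the dwelling is let together with agricultural land? no] OR [the rent includes payment for board? no] → not satisfied.
article 2 — Registered Occupancy: [the dwelling is not subject to a licensing requirement? yes] AND [the landlord has served a valid prescribed-information notice? yes] → satisfied.
article 13 — Class-R Lease: [the landlord is a resident landlord? no] AND [the deposit has been protected in an approved scheme? no] → not satisfied.
article 1 — Listed Lease: [Class-G Tenancy (article 8)? no] OR [not a Registered Occupancy (article 2)? no] OR [Class-R Lease (article 13)? no] → not satisfied.
article 14 — Standard Letting: [Registered Lease (article 9)? no] OR [Listed Lease (article 1)? no] → not satisfied.
article 10 — Approved Arrangement: [a written tenancy agreement has been provided? no] AND [the dwelling is the tenant's only or principal home? yes] AND [the tenant shares living accommodation with the landlord? no] → not satisfied.
article 6 — Class-H Tenancy: [the deposit has been protected in an approved scheme? no] OR [the dwelling is the tenant's only or principal home? yes] → satisfied.
article 5 — Class-C Arrangement: [not an Approved Arrangement (article 10)? yes] OR [Class-H Tenancy (article 6)? yes] → satisfied.
article 11 — Critical Tenancy: [the landlord has not served a valid prescribed-information notice? no] AND [Standard Letting (article 14)? no] AND [Class-C Arrangement (article 5)? yes] → not satisfied.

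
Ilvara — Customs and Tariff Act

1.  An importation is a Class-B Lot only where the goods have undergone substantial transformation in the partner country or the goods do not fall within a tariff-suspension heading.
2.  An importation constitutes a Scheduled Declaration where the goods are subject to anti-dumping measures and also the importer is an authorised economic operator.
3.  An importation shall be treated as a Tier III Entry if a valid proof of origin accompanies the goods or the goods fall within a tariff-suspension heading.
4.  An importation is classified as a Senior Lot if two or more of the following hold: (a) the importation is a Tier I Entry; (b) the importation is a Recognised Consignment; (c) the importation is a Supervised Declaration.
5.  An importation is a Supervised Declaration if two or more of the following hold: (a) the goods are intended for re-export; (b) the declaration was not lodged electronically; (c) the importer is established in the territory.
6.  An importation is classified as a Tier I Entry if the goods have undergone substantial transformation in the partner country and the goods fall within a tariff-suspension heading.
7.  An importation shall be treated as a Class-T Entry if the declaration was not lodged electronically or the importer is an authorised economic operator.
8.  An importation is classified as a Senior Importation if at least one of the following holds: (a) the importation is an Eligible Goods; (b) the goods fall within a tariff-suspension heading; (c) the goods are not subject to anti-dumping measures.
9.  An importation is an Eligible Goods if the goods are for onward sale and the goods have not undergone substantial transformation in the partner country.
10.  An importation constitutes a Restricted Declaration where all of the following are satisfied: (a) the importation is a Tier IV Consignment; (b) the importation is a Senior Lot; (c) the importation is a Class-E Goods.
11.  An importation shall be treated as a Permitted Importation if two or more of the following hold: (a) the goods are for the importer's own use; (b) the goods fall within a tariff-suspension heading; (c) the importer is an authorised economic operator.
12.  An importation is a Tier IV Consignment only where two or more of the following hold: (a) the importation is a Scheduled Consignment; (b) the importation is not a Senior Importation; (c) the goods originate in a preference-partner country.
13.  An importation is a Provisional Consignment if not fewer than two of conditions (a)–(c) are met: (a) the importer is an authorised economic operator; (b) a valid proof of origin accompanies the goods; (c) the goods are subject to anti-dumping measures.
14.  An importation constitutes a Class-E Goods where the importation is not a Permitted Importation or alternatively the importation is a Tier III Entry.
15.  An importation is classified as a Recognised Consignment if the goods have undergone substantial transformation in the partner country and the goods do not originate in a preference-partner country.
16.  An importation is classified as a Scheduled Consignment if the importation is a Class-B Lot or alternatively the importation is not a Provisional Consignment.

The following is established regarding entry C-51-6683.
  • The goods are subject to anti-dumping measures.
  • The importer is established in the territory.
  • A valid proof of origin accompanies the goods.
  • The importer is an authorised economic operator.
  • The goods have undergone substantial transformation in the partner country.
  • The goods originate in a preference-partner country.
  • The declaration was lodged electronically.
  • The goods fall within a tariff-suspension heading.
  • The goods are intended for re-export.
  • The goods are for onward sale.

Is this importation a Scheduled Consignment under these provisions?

Yes

Under paragraph 1: the goods have undergone substantial transformation in the partner country? yes; or the goods do not fall within a tariff-suspension heading? no. So the importation is a Class-B Lot.
Under paragraph 13: the importer is an authorised economic operator? yes; a valid proof of origin accompanies the goods? yes; the goods are subject to anti-dumping measures? yes — 3 of 3 hold (need ≥2) → satisfied.
Under paragraph 16: Class-B Lot (paragraph 1)? yes; or not a Provisional Consignment (paragraph 13)? no. So the importation is a Scheduled Consignment.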